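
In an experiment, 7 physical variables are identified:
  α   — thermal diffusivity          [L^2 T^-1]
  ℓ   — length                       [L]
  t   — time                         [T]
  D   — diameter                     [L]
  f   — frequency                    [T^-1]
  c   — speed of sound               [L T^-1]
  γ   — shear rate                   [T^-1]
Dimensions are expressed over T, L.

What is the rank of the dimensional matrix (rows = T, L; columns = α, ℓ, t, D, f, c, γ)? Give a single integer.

Exponent matrix [T,L] × [α,ℓ,t,D,f,c,γ]:
  T: [-1  0  1  0 -1 -1 -1]
  L: [ 2  1  0  1  0  1  0]
Echelon form has 2 nonzero rows (pivots: α,ℓ)

2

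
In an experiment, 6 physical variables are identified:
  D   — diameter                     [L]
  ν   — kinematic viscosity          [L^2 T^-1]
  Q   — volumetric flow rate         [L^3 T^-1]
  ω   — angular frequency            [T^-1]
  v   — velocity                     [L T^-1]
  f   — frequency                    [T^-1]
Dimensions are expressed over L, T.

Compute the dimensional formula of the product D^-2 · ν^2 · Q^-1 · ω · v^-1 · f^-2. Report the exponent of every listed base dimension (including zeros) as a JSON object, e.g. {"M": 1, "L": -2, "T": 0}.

Write exponents as rows L,T / cols D,ν,Q,ω,v,f:
  L: [ 1  2  3  0  1  0]
  T: [ 0 -1 -1 -1 -1 -1]
  [L]: (-2)·1+(2)·2+(-1)·3+(1)·0+(-1)·1+(-2)·0 = -2
  [T]: (-2)·0+(2)·-1+(-1)·-1+(1)·-1+(-1)·-1+(-2)·-1 = 1
⇒ L^-2 T

{"L": -2, "T": 1}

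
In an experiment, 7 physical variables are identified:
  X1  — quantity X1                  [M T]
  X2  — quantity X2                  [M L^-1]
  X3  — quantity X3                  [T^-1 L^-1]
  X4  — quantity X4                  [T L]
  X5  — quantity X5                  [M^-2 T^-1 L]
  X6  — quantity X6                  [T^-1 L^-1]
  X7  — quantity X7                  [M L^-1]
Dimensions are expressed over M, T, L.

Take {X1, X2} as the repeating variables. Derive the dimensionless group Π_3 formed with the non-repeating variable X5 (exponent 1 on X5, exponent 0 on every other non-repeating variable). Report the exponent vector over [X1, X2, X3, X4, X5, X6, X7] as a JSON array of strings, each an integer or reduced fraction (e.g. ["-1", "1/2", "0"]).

["1", "1", "0", "0", "1", "0", "0"]

Write exponents as rows M,T,L / cols X1,X2,X3,X4,X5,X6,X7:
  M: [ 1  1  0  0 -2  0  1]
  T: [ 1  0 -1  1 -1 -1  0]
  L: [ 0 -1 -1  1  1 -1 -1]
Echelon form has 2 nonzero rows (pivots: X1,X2)
Pivot set = {X1,X2}, free = {X3,X4,X5,X6,X7}
RREF:
  r0: [   1    0   -1    1   -1   -1    0]
  r1: [   0    1    1   -1   -1    1    1]
  r2: [   0    0    0    0    0    0    0]
Fix exponent of X5 at 1, X3 at 0, X4 at 0, X6 at 0, X7 at 0; solve each RREF row for its pivot's exponent:
  r0: exp(X1) + (-1)·1 = 0 ⇒ exp(X1) = 1
  r1: exp(X2) + (-1)·1 = 0 ⇒ exp(X2) = 1
Π_3 = X1 · X2 · X5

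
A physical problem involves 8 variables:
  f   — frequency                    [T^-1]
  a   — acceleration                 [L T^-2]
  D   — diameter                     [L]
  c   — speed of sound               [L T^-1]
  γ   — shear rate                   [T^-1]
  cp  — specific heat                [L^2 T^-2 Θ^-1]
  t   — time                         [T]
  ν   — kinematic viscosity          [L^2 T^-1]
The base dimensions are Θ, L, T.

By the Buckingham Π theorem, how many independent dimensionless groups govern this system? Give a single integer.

5

Exponent matrix [Θ,L,T] × [f,a,D,c,γ,cp,t,ν]:
  Θ: [ 0  0  0  0  0 -1  0  0]
  L: [ 0  1  1  1  0  2  0  2]
  T: [-1 -2  0 -1 -1 -2  1 -1]
Row reduction gives pivot columns f,a,cp; rank = 3
Π count = n − r = 8 − 3 = 5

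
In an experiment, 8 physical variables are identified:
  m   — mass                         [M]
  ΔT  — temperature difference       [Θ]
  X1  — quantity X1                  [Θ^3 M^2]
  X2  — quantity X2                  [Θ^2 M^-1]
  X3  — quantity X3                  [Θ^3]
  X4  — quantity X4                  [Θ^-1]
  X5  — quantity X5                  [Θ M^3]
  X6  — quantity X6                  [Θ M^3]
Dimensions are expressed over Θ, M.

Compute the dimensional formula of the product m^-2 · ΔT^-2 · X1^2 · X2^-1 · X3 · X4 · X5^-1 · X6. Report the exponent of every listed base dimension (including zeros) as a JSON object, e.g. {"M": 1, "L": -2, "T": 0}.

{"Θ": 4, "M": 3}

Write exponents as rows Θ,M / cols m,ΔT,X1,X2,X3,X4,X5,X6:
  Θ: [ 0  1  3  2  3 -1  1  1]
  M: [ 1  0  2 -1  0  0  3  3]
  [Θ]: (-2)·0+(-2)·1+(2)·3+(-1)·2+(1)·3+(1)·-1+(-1)·1+(1)·1 = 4
  [M]: (-2)·1+(-2)·0+(2)·2+(-1)·-1+(1)·0+(1)·0+(-1)·3+(1)·3 = 3
⇒ Θ^4 M^3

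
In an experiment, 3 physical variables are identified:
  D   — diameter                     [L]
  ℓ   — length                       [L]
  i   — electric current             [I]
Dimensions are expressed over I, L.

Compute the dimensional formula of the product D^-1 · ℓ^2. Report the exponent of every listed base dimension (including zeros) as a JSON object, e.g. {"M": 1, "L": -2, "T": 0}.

{"I": 0, "L": 1}

Dimensional matrix (I×L by D×ℓ×i):
  I: [ 0  0  1]
  L: [ 1  1  0]
  [I]: (-1)·0+(2)·0 = 0
  [L]: (-1)·1+(2)·1 = 1
⇒ L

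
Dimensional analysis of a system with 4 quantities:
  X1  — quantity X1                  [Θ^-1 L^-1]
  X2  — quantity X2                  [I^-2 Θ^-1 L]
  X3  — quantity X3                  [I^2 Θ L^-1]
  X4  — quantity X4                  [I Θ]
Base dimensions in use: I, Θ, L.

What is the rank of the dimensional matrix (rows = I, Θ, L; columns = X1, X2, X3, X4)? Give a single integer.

2

Exponent matrix [I,Θ,L] × [X1,X2,X3,X4]:
  I: [ 0 -2  2  1]
  Θ: [-1 -1  1  1]
  L: [-1  1 -1  0]
RREF → pivots at {X1,X2} ⇒ r = 2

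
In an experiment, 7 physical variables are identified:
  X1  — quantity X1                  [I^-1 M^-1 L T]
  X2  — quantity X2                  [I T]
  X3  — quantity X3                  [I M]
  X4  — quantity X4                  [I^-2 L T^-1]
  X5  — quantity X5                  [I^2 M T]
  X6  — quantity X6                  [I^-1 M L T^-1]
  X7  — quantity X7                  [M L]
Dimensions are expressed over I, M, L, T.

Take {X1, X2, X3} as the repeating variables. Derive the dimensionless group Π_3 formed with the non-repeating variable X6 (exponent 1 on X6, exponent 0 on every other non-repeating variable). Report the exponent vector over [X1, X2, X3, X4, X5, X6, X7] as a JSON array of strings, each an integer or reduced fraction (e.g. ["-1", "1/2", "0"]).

Dimensional matrix (I×M×L×T by X1×X2×X3×X4×X5×X6×X7):
  I: [-1  1  1 -2  2 -1  0]
  M: [-1  0  1  0  1  1  1]
  L: [ 1  0  0  1  0  1  1]
  T: [ 1  1  0 -1  1 -1  0]
Echelon form has 3 nonzero rows (pivots: X1,X2,X3)
Pivot set = {X1,X2,X3}, free = {X4,X5,X6,X7}
RREF:
  r0: [   1    0    0    1    0    1    1]
  r1: [   0    1    0   -2    1   -2   -1]
  r2: [   0    0    1    1    1    2    2]
  r3: [   0    0    0    0    0    0    0]
Fix exponent of X6 at 1, X4 at 0, X5 at 0, X7 at 0; solve each RREF row for its pivot's exponent:
  r0: exp(X1) + (1)·1 = 0 ⇒ exp(X1) = -1
  r1: exp(X2) + (-2)·1 = 0 ⇒ exp(X2) = 2
  r2: exp(X3) + (2)·1 = 0 ⇒ exp(X3) = -2
Π_3 = X1^-1 · X2^2 · X3^-2 · X6

["-1", "2", "-2", "0", "0", "1", "0"]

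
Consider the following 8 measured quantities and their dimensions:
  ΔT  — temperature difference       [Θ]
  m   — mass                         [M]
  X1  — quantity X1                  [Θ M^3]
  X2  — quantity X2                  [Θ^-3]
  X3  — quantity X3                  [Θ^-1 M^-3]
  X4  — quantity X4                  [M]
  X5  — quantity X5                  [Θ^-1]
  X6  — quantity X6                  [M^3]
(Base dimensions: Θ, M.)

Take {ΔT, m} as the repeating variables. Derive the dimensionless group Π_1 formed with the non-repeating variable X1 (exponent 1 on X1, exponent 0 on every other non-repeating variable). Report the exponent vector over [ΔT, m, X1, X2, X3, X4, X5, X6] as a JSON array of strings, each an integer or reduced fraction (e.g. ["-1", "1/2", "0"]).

["-1", "-3", "1", "0", "0", "0", "0", "0"]

Dimensional matrix (Θ×M by ΔT×m×X1×X2×X3×X4×X5×X6):
  Θ: [ 1  0  1 -3 -1  0 -1  0]
  M: [ 0  1  3  0 -3  1  0  3]
Echelon form has 2 nonzero rows (pivots: ΔT,m)
Pivot set = {ΔT,m}, free = {X1,X2,X3,X4,X5,X6}
RREF:
  r0: [   1    0    1   -3   -1    0   -1    0]
  r1: [   0    1    3    0   -3    1    0    3]
Fix exponent of X1 at 1, X2 at 0, X3 at 0, X4 at 0, X5 at 0, X6 at 0; solve each RREF row for its pivot's exponent:
  r0: exp(ΔT) + (1)·1 = 0 ⇒ exp(ΔT) = -1
  r1: exp(m) + (3)·1 = 0 ⇒ exp(m) = -3
Π_1 = ΔT^-1 · m^-3 · X1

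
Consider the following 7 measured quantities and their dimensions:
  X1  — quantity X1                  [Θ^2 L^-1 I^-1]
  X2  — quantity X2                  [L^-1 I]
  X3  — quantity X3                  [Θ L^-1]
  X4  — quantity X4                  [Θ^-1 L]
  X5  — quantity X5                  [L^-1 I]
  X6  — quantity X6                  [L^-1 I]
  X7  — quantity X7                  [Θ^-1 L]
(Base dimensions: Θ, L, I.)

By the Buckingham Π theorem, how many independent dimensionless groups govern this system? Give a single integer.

Dimensional matrix (Θ×L×I by X1×X2×X3×X4×X5×X6×X7):
  Θ: [ 2  0  1 -1  0  0 -1]
  L: [-1 -1 -1  1 -1 -1  1]
  I: [-1  1  0  0  1  1  0]
Echelon form has 2 nonzero rows (pivots: X1,X2)
n=7, r=2 ⇒ 5 dimensionless groups

5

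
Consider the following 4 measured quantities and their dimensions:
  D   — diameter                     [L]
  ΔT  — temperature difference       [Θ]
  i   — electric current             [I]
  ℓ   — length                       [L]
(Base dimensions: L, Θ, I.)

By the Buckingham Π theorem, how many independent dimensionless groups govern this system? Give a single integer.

Write exponents as rows L,Θ,I / cols D,ΔT,i,ℓ:
  L: [ 1  0  0  1]
  Θ: [ 0  1  0  0]
  I: [ 0  0  1  0]
Row reduction gives pivot columns D,ΔT,i; rank = 3
4 vars − rank 3 = 1 Π group

1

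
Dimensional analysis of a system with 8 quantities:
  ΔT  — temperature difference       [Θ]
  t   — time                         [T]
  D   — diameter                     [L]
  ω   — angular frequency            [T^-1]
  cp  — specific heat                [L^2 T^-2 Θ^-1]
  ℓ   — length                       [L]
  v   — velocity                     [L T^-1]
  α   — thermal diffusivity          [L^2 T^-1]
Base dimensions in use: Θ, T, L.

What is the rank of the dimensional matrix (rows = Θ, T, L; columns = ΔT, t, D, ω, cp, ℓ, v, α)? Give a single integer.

3

Write exponents as rows Θ,T,L / cols ΔT,t,D,ω,cp,ℓ,v,α:
  Θ: [ 1  0  0  0 -1  0  0  0]
  T: [ 0  1  0 -1 -2  0 -1 -1]
  L: [ 0  0  1  0  2  1  1  2]
Echelon form has 3 nonzero rows (pivots: ΔT,t,D)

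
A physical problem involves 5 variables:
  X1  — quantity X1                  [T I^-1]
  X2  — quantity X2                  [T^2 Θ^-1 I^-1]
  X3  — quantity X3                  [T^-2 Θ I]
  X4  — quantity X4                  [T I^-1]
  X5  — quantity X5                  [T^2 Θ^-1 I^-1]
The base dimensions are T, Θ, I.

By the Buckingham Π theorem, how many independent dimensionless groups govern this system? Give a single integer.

Write exponents as rows T,Θ,I / cols X1,X2,X3,X4,X5:
  T: [ 1  2 -2  1  2]
  Θ: [ 0 -1  1  0 -1]
  I: [-1 -1  1 -1 -1]
Row reduction gives pivot columns X1,X2; rank = 2
5 vars − rank 2 = 3 Π groups

3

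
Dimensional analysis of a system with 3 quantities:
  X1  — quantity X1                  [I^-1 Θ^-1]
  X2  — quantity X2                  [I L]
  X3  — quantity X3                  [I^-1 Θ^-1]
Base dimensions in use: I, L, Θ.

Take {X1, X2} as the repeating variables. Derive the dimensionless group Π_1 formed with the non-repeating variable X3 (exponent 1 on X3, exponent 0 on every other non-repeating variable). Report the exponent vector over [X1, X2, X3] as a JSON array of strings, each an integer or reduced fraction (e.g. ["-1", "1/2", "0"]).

["-1", "0", "1"]

Dimensional matrix (I×L×Θ by X1×X2×X3):
  I: [-1  1 -1]
  L: [ 0  1  0]
  Θ: [-1  0 -1]
Row reduction gives pivot columns X1,X2; rank = 2
Repeat: X1,X2; free: X3
RREF:
  r0: [   1    0    1]
  r1: [   0    1    0]
  r2: [   0    0    0]
Fix exponent of X3 at 1; solve each RREF row for its pivot's exponent:
  r0: exp(X1) + (1)·1 = 0 ⇒ exp(X1) = -1
  r1: exp(X2) + (0)·1 = 0 ⇒ exp(X2) = 0
Π_1 = X1^-1 · X3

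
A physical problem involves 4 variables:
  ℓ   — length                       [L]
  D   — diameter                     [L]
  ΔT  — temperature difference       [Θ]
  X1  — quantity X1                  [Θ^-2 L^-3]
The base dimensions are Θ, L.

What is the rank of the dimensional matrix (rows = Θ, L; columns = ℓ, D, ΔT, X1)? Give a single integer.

2

Dimensional matrix (Θ×L by ℓ×D×ΔT×X1):
  Θ: [ 0  0  1 -2]
  L: [ 1  1  0 -3]
Row reduction gives pivot columns ℓ,ΔT; rank = 2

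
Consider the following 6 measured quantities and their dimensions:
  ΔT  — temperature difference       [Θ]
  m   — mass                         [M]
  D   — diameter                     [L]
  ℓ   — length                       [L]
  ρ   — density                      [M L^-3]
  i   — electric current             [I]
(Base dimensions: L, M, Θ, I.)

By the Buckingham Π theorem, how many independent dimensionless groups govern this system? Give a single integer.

Write exponents as rows L,M,Θ,I / cols ΔT,m,D,ℓ,ρ,i:
  L: [ 0  0  1  1 -3  0]
  M: [ 0  1  0  0  1  0]
  Θ: [ 1  0  0  0  0  0]
  I: [ 0  0  0  0  0  1]
Echelon form has 4 nonzero rows (pivots: ΔT,m,D,i)
Π count = n − r = 6 − 4 = 2

2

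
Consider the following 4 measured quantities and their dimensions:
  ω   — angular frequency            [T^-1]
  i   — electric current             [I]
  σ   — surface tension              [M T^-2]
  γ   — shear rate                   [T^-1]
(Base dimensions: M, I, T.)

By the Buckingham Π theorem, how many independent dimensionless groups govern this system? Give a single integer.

1

Dimensional matrix (M×I×T by ω×i×σ×γ):
  M: [ 0  0  1  0]
  I: [ 0  1  0  0]
  T: [-1  0 -2 -1]
Row reduction gives pivot columns ω,i,σ; rank = 3
n=4, r=3 ⇒ 1 dimensionless group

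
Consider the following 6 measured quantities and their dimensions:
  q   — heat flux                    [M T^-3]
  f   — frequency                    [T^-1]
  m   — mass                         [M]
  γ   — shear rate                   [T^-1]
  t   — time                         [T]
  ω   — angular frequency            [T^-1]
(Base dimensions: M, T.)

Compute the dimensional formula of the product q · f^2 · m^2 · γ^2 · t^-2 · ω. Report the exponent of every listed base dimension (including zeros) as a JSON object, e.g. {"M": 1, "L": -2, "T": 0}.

Dimensional matrix (M×T by q×f×m×γ×t×ω):
  M: [ 1  0  1  0  0  0]
  T: [-3 -1  0 -1  1 -1]
  [M]: (1)·1+(2)·0+(2)·1+(2)·0+(-2)·0+(1)·0 = 3
  [T]: (1)·-3+(2)·-1+(2)·0+(2)·-1+(-2)·1+(1)·-1 = -10
⇒ M^3 T^-10

{"M": 3, "T": -10}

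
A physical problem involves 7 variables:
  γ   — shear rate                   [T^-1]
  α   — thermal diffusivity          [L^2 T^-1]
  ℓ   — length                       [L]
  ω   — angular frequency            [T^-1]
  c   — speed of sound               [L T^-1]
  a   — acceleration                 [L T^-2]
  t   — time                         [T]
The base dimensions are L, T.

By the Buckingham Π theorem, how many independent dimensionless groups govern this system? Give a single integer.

5

Exponent matrix [L,T] × [γ,α,ℓ,ω,c,a,t]:
  L: [ 0  2  1  0  1  1  0]
  T: [-1 -1  0 -1 -1 -2  1]
Echelon form has 2 nonzero rows (pivots: γ,α)
Π count = n − r = 7 − 2 = 5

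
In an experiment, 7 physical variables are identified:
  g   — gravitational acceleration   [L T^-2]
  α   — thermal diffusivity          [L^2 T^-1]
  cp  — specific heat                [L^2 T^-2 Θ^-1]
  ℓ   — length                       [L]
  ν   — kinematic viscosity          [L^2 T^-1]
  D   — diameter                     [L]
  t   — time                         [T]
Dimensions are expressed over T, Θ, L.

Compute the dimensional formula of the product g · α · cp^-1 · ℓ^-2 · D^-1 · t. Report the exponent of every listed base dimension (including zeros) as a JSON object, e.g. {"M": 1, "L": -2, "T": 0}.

{"T": 0, "Θ": 1, "L": -2}

Write exponents as rows T,Θ,L / cols g,α,cp,ℓ,ν,D,t:
  T: [-2 -1 -2  0 -1  0  1]
  Θ: [ 0  0 -1  0  0  0  0]
  L: [ 1  2  2  1  2  1  0]
  [T]: (1)·-2+(1)·-1+(-1)·-2+(-2)·0+(-1)·0+(1)·1 = 0
  [Θ]: (1)·0+(1)·0+(-1)·-1+(-2)·0+(-1)·0+(1)·0 = 1
  [L]: (1)·1+(1)·2+(-1)·2+(-2)·1+(-1)·1+(1)·0 = -2
⇒ Θ L^-2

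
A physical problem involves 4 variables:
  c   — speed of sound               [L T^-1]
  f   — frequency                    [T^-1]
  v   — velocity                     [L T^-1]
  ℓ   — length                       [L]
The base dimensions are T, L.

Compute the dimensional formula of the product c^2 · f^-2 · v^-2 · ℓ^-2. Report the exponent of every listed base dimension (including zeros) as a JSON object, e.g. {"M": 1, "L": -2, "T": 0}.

{"T": 2, "L": -2}

Exponent matrix [T,L] × [c,f,v,ℓ]:
  T: [-1 -1 -1  0]
  L: [ 1  0  1  1]
  [T]: (2)·-1+(-2)·-1+(-2)·-1+(-2)·0 = 2
  [L]: (2)·1+(-2)·0+(-2)·1+(-2)·1 = -2
⇒ T^2 L^-2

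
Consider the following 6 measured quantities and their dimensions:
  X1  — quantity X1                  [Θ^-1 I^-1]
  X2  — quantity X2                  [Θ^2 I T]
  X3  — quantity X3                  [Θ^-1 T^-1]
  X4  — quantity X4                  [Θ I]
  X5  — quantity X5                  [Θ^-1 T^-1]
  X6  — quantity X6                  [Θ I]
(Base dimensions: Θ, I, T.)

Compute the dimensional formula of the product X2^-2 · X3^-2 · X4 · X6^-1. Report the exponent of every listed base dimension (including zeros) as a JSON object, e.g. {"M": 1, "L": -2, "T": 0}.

Exponent matrix [Θ,I,T] × [X1,X2,X3,X4,X5,X6]:
  Θ: [-1  2 -1  1 -1  1]
  I: [-1  1  0  1  0  1]
  T: [ 0  1 -1  0 -1  0]
  [Θ]: (-2)·2+(-2)·-1+(1)·1+(-1)·1 = -2
  [I]: (-2)·1+(-2)·0+(1)·1+(-1)·1 = -2
  [T]: (-2)·1+(-2)·-1+(1)·0+(-1)·0 = 0
⇒ Θ^-2 I^-2

{"Θ": -2, "I": -2, "T": 0}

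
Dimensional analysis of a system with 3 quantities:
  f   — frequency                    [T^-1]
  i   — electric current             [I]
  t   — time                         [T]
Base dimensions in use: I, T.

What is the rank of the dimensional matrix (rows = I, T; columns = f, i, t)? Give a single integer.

2

Exponent matrix [I,T] × [f,i,t]:
  I: [ 0  1  0]
  T: [-1  0  1]
RREF → pivots at {f,i} ⇒ r = 2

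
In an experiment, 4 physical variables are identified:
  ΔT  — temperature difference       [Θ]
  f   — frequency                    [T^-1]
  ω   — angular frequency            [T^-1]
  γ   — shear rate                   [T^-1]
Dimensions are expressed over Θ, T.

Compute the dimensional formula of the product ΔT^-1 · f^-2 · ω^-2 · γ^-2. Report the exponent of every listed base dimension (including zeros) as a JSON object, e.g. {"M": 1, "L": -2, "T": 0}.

{"Θ": -1, "T": 6}

Write exponents as rows Θ,T / cols ΔT,f,ω,γ:
  Θ: [ 1  0  0  0]
  T: [ 0 -1 -1 -1]
  [Θ]: (-1)·1+(-2)·0+(-2)·0+(-2)·0 = -1
  [T]: (-1)·0+(-2)·-1+(-2)·-1+(-2)·-1 = 6
⇒ Θ^-1 T^6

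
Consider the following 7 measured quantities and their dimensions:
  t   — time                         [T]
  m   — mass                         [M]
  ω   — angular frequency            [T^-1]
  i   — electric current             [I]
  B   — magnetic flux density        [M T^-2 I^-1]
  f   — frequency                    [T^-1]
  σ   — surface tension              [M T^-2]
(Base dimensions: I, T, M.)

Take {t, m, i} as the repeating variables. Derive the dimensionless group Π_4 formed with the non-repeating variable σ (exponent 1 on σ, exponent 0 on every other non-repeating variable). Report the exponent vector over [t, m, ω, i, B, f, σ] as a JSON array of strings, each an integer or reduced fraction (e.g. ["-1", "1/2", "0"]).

Dimensional matrix (I×T×M by t×m×ω×i×B×f×σ):
  I: [ 0  0  0  1 -1  0  0]
  T: [ 1  0 -1  0 -2 -1 -2]
  M: [ 0  1  0  0  1  0  1]
Echelon form has 3 nonzero rows (pivots: t,m,i)
Repeat: t,m,i; free: ω,B,f,σ
RREF:
  r0: [   1    0   -1    0   -2   -1   -2]
  r1: [   0    1    0    0    1    0    1]
  r2: [   0    0    0    1   -1    0    0]
Fix exponent of σ at 1, ω at 0, B at 0, f at 0; solve each RREF row for its pivot's exponent:
  r0: exp(t) + (-2)·1 = 0 ⇒ exp(t) = 2
  r1: exp(m) + (1)·1 = 0 ⇒ exp(m) = -1
  r2: exp(i) + (0)·1 = 0 ⇒ exp(i) = 0
Π_4 = t^2 · m^-1 · σ

["2", "-1", "0", "0", "0", "0", "1"]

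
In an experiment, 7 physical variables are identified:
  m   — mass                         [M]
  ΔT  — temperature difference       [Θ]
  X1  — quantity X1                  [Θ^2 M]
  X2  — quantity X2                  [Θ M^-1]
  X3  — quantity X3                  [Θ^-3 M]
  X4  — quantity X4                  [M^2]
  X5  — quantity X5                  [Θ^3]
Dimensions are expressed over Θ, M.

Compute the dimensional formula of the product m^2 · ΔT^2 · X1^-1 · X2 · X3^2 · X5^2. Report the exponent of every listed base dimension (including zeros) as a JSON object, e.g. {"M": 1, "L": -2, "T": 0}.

{"Θ": 1, "M": 2}

Dimensional matrix (Θ×M by m×ΔT×X1×X2×X3×X4×X5):
  Θ: [ 0  1  2  1 -3  0  3]
  M: [ 1  0  1 -1  1  2  0]
  [Θ]: (2)·0+(2)·1+(-1)·2+(1)·1+(2)·-3+(2)·3 = 1
  [M]: (2)·1+(2)·0+(-1)·1+(1)·-1+(2)·1+(2)·0 = 2
⇒ Θ M^2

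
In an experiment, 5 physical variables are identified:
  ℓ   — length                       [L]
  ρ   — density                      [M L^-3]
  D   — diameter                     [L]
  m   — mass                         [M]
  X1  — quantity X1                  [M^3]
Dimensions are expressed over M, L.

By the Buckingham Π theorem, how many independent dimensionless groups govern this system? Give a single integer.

Exponent matrix [M,L] × [ℓ,ρ,D,m,X1]:
  M: [ 0  1  0  1  3]
  L: [ 1 -3  1  0  0]
RREF → pivots at {ℓ,ρ} ⇒ r = 2
n=5, r=2 ⇒ 3 dimensionless groups

3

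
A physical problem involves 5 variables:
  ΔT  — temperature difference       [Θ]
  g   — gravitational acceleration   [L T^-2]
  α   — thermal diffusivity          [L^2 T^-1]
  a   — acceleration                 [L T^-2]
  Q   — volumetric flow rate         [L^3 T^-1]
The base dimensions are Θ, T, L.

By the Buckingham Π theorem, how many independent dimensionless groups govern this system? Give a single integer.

Write exponents as rows Θ,T,L / cols ΔT,g,α,a,Q:
  Θ: [ 1  0  0  0  0]
  T: [ 0 -2 -1 -2 -1]
  L: [ 0  1  2  1  3]
RREF → pivots at {ΔT,g,α} ⇒ r = 3
5 vars − rank 3 = 2 Π groups

2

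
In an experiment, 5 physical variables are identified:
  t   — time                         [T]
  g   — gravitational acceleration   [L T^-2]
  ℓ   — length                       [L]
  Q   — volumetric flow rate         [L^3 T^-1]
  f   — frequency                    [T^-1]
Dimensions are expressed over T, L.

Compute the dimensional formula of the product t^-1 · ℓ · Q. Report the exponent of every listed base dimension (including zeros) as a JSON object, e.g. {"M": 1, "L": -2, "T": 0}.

{"T": -2, "L": 4}

Exponent matrix [T,L] × [t,g,ℓ,Q,f]:
  T: [ 1 -2  0 -1 -1]
  L: [ 0  1  1  3  0]
  [T]: (-1)·1+(1)·0+(1)·-1 = -2
  [L]: (-1)·0+(1)·1+(1)·3 = 4
⇒ T^-2 L^4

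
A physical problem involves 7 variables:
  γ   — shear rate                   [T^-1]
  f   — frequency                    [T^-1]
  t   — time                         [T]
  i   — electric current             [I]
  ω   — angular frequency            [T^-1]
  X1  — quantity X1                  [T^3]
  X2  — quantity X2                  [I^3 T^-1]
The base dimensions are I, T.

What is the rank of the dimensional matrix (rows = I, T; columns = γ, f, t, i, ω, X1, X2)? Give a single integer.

2

Write exponents as rows I,T / cols γ,f,t,i,ω,X1,X2:
  I: [ 0  0  0  1  0  0  3]
  T: [-1 -1  1  0 -1  3 -1]
Row reduction gives pivot columns γ,i; rank = 2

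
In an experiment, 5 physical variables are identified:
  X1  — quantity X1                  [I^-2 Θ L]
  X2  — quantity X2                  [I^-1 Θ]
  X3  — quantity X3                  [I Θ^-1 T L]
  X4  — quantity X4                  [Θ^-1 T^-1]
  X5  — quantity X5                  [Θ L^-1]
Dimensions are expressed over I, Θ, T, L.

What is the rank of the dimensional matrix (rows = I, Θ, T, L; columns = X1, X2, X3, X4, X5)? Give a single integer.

3

Write exponents as rows I,Θ,T,L / cols X1,X2,X3,X4,X5:
  I: [-2 -1  1  0  0]
  Θ: [ 1  1 -1 -1  1]
  T: [ 0  0  1 -1  0]
  L: [ 1  0  1  0 -1]
Echelon form has 3 nonzero rows (pivots: X1,X2,X3)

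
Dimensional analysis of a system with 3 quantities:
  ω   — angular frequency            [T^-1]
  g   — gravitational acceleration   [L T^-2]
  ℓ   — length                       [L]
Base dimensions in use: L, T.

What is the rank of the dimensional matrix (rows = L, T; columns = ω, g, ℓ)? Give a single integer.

2

Write exponents as rows L,T / cols ω,g,ℓ:
  L: [ 0  1  1]
  T: [-1 -2  0]
Echelon form has 2 nonzero rows (pivots: ω,g)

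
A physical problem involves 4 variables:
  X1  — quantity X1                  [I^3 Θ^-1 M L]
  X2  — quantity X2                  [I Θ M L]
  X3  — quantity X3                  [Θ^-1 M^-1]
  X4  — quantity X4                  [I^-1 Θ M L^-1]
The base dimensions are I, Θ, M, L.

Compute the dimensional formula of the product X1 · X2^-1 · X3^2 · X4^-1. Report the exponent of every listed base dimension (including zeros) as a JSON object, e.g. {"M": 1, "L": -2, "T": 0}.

Dimensional matrix (I×Θ×M×L by X1×X2×X3×X4):
  I: [ 3  1  0 -1]
  Θ: [-1  1 -1  1]
  M: [ 1  1 -1  1]
  L: [ 1  1  0 -1]
  [I]: (1)·3+(-1)·1+(2)·0+(-1)·-1 = 3
  [Θ]: (1)·-1+(-1)·1+(2)·-1+(-1)·1 = -5
  [M]: (1)·1+(-1)·1+(2)·-1+(-1)·1 = -3
  [L]: (1)·1+(-1)·1+(2)·0+(-1)·-1 = 1
⇒ I^3 Θ^-5 M^-3 L

{"I": 3, "Θ": -5, "M": -3, "L": 1}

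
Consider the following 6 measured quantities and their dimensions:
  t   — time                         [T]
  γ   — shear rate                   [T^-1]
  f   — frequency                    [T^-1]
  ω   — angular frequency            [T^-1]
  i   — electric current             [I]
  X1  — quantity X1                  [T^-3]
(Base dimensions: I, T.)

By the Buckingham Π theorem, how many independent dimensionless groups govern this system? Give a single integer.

4

Dimensional matrix (I×T by t×γ×f×ω×i×X1):
  I: [ 0  0  0  0  1  0]
  T: [ 1 -1 -1 -1  0 -3]
RREF → pivots at {t,i} ⇒ r = 2
6 vars − rank 2 = 4 Π groups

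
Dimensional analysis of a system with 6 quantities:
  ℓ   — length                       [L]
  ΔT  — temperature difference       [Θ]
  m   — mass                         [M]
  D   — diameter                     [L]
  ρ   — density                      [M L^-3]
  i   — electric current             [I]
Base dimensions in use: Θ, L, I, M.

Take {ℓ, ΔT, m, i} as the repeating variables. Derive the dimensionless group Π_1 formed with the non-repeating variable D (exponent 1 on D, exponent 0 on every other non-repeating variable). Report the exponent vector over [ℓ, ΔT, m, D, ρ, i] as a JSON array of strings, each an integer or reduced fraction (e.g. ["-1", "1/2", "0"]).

Write exponents as rows Θ,L,I,M / cols ℓ,ΔT,m,D,ρ,i:
  Θ: [ 0  1  0  0  0  0]
  L: [ 1  0  0  1 -3  0]
  I: [ 0  0  0  0  0  1]
  M: [ 0  0  1  0  1  0]
RREF → pivots at {ℓ,ΔT,m,i} ⇒ r = 4
Repeat: ℓ,ΔT,m,i; free: D,ρ
RREF:
  r0: [   1    0    0    1   -3    0]
  r1: [   0    1    0    0    0    0]
  r2: [   0    0    1    0    1    0]
  r3: [   0    0    0    0    0    1]
Fix exponent of D at 1, ρ at 0; solve each RREF row for its pivot's exponent:
  r0: exp(ℓ) + (1)·1 = 0 ⇒ exp(ℓ) = -1
  r1: exp(ΔT) + (0)·1 = 0 ⇒ exp(ΔT) = 0
  r2: exp(m) + (0)·1 = 0 ⇒ exp(m) = 0
  r3: exp(i) + (0)·1 = 0 ⇒ exp(i) = 0
Π_1 = ℓ^-1 · D

["-1", "0", "0", "1", "0", "0"]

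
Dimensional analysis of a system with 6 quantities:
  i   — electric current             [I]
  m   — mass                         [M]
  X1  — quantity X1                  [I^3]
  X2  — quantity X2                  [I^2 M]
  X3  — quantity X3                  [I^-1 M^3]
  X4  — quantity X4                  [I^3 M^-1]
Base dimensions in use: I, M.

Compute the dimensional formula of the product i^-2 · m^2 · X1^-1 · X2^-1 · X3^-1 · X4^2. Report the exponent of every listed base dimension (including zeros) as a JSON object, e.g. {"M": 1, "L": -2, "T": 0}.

Exponent matrix [I,M] × [i,m,X1,X2,X3,X4]:
  I: [ 1  0  3  2 -1  3]
  M: [ 0  1  0  1  3 -1]
  [I]: (-2)·1+(2)·0+(-1)·3+(-1)·2+(-1)·-1+(2)·3 = 0
  [M]: (-2)·0+(2)·1+(-1)·0+(-1)·1+(-1)·3+(2)·-1 = -4
⇒ M^-4

{"I": 0, "M": -4}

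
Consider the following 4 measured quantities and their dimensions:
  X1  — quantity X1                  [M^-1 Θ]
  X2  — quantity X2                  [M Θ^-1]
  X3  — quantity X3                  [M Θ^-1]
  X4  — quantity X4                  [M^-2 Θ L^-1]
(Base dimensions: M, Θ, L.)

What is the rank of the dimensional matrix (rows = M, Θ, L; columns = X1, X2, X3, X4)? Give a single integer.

Dimensional matrix (M×Θ×L by X1×X2×X3×X4):
  M: [-1  1  1 -2]
  Θ: [ 1 -1 -1  1]
  L: [ 0  0  0 -1]
Echelon form has 2 nonzero rows (pivots: X1,X4)

2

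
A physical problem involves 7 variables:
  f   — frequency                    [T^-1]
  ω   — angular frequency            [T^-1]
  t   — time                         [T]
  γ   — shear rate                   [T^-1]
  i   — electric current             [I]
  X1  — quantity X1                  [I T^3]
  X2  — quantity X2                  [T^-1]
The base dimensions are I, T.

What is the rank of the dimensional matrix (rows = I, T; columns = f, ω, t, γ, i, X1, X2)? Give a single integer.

Exponent matrix [I,T] × [f,ω,t,γ,i,X1,X2]:
  I: [ 0  0  0  0  1  1  0]
  T: [-1 -1  1 -1  0  3 -1]
Row reduction gives pivot columns f,i; rank = 2

2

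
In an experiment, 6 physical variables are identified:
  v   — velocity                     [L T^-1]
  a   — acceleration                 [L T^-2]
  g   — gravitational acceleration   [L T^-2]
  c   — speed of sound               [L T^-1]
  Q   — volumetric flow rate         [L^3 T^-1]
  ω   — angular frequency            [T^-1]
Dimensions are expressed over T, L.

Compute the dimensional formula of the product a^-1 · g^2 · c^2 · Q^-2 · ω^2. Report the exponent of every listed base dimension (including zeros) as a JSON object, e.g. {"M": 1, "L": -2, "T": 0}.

Exponent matrix [T,L] × [v,a,g,c,Q,ω]:
  T: [-1 -2 -2 -1 -1 -1]
  L: [ 1  1  1  1  3  0]
  [T]: (-1)·-2+(2)·-2+(2)·-1+(-2)·-1+(2)·-1 = -4
  [L]: (-1)·1+(2)·1+(2)·1+(-2)·3+(2)·0 = -3
⇒ T^-4 L^-3

{"T": -4, "L": -3}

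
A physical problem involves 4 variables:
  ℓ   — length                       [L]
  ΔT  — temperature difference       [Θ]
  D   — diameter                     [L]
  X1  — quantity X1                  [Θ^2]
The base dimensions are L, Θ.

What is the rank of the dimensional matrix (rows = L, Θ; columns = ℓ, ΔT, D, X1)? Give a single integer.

Exponent matrix [L,Θ] × [ℓ,ΔT,D,X1]:
  L: [ 1  0  1  0]
  Θ: [ 0  1  0  2]
Row reduction gives pivot columns ℓ,ΔT; rank = 2

2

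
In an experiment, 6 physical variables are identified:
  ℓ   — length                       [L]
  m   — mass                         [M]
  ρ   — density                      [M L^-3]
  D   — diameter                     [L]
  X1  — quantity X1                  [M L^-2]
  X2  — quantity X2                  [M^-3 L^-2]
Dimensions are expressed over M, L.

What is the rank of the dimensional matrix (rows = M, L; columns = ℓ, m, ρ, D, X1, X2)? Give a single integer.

2

Dimensional matrix (M×L by ℓ×m×ρ×D×X1×X2):
  M: [ 0  1  1  0  1 -3]
  L: [ 1  0 -3  1 -2 -2]
Row reduction gives pivot columns ℓ,m; rank = 2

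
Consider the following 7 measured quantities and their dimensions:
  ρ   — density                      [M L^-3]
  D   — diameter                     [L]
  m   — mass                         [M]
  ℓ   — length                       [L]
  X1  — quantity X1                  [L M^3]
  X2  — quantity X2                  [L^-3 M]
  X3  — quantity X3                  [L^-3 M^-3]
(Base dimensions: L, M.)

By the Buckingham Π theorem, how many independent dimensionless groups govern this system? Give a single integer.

Write exponents as rows L,M / cols ρ,D,m,ℓ,X1,X2,X3:
  L: [-3  1  0  1  1 -3 -3]
  M: [ 1  0  1  0  3  1 -3]
RREF → pivots at {ρ,D} ⇒ r = 2
7 vars − rank 2 = 5 Π groups

5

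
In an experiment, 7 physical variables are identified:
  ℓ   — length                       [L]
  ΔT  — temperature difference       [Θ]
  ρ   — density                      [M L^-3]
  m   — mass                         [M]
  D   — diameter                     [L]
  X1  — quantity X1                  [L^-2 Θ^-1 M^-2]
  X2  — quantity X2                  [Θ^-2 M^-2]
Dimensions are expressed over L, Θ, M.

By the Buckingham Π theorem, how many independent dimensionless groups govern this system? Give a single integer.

Dimensional matrix (L×Θ×M by ℓ×ΔT×ρ×m×D×X1×X2):
  L: [ 1  0 -3  0  1 -2  0]
  Θ: [ 0  1  0  0  0 -1 -2]
  M: [ 0  0  1  1  0 -2 -2]
RREF → pivots at {ℓ,ΔT,ρ} ⇒ r = 3
n=7, r=3 ⇒ 4 dimensionless groups

4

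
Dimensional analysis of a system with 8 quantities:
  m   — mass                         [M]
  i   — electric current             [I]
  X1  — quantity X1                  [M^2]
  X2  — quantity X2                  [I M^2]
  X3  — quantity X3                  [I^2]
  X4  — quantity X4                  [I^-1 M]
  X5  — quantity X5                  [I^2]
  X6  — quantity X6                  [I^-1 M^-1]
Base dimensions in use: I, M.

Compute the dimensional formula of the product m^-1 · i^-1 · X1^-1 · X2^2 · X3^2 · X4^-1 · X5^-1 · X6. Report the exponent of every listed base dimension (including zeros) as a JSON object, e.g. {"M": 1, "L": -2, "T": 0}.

Exponent matrix [I,M] × [m,i,X1,X2,X3,X4,X5,X6]:
  I: [ 0  1  0  1  2 -1  2 -1]
  M: [ 1  0  2  2  0  1  0 -1]
  [I]: (-1)·0+(-1)·1+(-1)·0+(2)·1+(2)·2+(-1)·-1+(-1)·2+(1)·-1 = 3
  [M]: (-1)·1+(-1)·0+(-1)·2+(2)·2+(2)·0+(-1)·1+(-1)·0+(1)·-1 = -1
⇒ I^3 M^-1

{"I": 3, "M": -1}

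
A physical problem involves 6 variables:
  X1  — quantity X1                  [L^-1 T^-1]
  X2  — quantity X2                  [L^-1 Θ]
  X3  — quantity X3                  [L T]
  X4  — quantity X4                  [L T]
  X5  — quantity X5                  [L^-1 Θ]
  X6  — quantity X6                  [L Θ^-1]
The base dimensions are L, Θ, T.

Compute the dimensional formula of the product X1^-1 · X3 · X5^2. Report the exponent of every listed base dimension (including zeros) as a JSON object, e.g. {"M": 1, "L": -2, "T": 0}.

{"L": 0, "Θ": 2, "T": 2}

Write exponents as rows L,Θ,T / cols X1,X2,X3,X4,X5,X6:
  L: [-1 -1  1  1 -1  1]
  Θ: [ 0  1  0  0  1 -1]
  T: [-1  0  1  1  0  0]
  [L]: (-1)·-1+(1)·1+(2)·-1 = 0
  [Θ]: (-1)·0+(1)·0+(2)·1 = 2
  [T]: (-1)·-1+(1)·1+(2)·0 = 2
⇒ Θ^2 T^2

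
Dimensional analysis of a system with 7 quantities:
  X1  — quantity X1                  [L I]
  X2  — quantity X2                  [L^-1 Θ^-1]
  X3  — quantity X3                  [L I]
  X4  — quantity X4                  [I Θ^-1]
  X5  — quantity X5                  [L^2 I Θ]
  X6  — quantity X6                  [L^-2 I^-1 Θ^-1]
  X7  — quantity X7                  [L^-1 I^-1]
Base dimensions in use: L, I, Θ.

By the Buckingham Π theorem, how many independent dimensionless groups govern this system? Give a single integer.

5

Exponent matrix [L,I,Θ] × [X1,X2,X3,X4,X5,X6,X7]:
  L: [ 1 -1  1  0  2 -2 -1]
  I: [ 1  0  1  1  1 -1 -1]
  Θ: [ 0 -1  0 -1  1 -1  0]
Row reduction gives pivot columns X1,X2; rank = 2
n=7, r=2 ⇒ 5 dimensionless groups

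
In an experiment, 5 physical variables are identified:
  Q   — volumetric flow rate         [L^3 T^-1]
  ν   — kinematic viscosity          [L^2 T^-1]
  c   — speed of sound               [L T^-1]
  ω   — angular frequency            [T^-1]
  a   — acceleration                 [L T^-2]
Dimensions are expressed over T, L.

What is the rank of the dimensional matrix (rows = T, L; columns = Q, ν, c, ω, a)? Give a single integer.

2

Write exponents as rows T,L / cols Q,ν,c,ω,a:
  T: [-1 -1 -1 -1 -2]
  L: [ 3  2  1  0  1]
Echelon form has 2 nonzero rows (pivots: Q,ν)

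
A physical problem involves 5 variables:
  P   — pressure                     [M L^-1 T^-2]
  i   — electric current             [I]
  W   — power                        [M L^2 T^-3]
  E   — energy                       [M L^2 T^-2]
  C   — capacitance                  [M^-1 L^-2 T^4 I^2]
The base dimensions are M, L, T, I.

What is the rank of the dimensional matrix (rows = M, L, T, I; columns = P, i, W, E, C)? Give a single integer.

Write exponents as rows M,L,T,I / cols P,i,W,E,C:
  M: [ 1  0  1  1 -1]
  L: [-1  0  2  2 -2]
  T: [-2  0 -3 -2  4]
  I: [ 0  1  0  0  2]
RREF → pivots at {P,i,W,E} ⇒ r = 4

4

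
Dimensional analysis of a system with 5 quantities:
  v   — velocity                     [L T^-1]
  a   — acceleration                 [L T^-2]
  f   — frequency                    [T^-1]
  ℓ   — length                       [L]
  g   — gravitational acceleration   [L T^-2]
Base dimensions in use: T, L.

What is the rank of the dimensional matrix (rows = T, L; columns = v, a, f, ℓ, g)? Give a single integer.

2

Dimensional matrix (T×L by v×a×f×ℓ×g):
  T: [-1 -2 -1  0 -2]
  L: [ 1  1  0  1  1]
RREF → pivots at {v,a} ⇒ r = 2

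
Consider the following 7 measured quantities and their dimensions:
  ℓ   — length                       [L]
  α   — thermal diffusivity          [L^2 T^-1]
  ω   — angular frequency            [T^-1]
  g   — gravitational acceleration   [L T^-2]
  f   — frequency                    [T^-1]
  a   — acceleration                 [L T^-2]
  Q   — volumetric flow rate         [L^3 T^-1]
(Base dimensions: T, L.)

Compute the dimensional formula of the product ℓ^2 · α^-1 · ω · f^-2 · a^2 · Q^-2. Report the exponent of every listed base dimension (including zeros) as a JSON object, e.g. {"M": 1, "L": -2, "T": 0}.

{"T": 0, "L": -4}

Exponent matrix [T,L] × [ℓ,α,ω,g,f,a,Q]:
  T: [ 0 -1 -1 -2 -1 -2 -1]
  L: [ 1  2  0  1  0  1  3]
  [T]: (2)·0+(-1)·-1+(1)·-1+(-2)·-1+(2)·-2+(-2)·-1 = 0
  [L]: (2)·1+(-1)·2+(1)·0+(-2)·0+(2)·1+(-2)·3 = -4
⇒ L^-4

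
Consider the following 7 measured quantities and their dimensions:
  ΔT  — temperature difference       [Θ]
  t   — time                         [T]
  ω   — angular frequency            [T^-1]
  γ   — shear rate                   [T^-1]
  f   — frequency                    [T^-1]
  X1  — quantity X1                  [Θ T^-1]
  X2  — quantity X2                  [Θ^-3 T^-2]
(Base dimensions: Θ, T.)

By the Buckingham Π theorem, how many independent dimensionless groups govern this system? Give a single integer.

Write exponents as rows Θ,T / cols ΔT,t,ω,γ,f,X1,X2:
  Θ: [ 1  0  0  0  0  1 -3]
  T: [ 0  1 -1 -1 -1 -1 -2]
RREF → pivots at {ΔT,t} ⇒ r = 2
7 vars − rank 2 = 5 Π groups

5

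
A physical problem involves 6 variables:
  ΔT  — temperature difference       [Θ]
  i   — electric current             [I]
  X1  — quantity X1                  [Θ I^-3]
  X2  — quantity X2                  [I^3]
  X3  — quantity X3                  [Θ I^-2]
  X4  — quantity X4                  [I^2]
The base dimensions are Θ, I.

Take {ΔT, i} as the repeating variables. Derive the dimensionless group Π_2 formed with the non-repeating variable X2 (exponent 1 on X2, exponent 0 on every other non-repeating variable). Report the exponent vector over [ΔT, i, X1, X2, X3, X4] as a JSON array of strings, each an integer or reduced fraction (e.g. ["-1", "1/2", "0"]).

["0", "-3", "0", "1", "0", "0"]

Exponent matrix [Θ,I] × [ΔT,i,X1,X2,X3,X4]:
  Θ: [ 1  0  1  0  1  0]
  I: [ 0  1 -3  3 -2  2]
Row reduction gives pivot columns ΔT,i; rank = 2
Pivot set = {ΔT,i}, free = {X1,X2,X3,X4}
RREF:
  r0: [   1    0    1    0    1    0]
  r1: [   0    1   -3    3   -2    2]
Fix exponent of X2 at 1, X1 at 0, X3 at 0, X4 at 0; solve each RREF row for its pivot's exponent:
  r0: exp(ΔT) + (0)·1 = 0 ⇒ exp(ΔT) = 0
  r1: exp(i) + (3)·1 = 0 ⇒ exp(i) = -3
Π_2 = i^-3 · X2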